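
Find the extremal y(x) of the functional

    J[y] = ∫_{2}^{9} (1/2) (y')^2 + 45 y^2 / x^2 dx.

The Lagrangian is L = (1/2) (y')^2 + 45 y^2 / x^2.
Compute ∂L/∂y = 90y/x^2, ∂L/∂y' = y'.
The Euler-Lagrange equation d/dx(∂L/∂y') − ∂L/∂y = 0 reduces to
    y'' − 90/x^2 · y = 0  (x > 0).
Its general solution is
    y(x) = A x^10 + B x^(-9),
with A, B fixed by the endpoint conditions.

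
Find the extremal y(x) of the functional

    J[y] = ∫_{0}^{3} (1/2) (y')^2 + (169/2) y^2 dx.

The Lagrangian is L = (1/2) (y')^2 + (169/2) y^2.
Compute ∂L/∂y = 169y, ∂L/∂y' = y'.
The Euler-Lagrange equation d/dx(∂L/∂y') − ∂L/∂y = 0 reduces to
    y'' − 169 y = 0.
Its general solution is
    y(x) = A e^(13x) + B e^(−13x),
with A, B fixed by the endpoint conditions.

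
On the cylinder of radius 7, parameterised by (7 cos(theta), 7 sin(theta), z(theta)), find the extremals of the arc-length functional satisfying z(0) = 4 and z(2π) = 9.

Parameterise the cylinder of radius R = 7 as
    r(θ) = (7 cos θ, 7 sin θ, z(θ)).
The arc-length element is
    ds = sqrt(49 + (dz/dθ)^2) dθ,
so the Lagrangian is L = sqrt(49 + z'^2).
L depends on z' only, not on z or θ, so ∂L/∂z = 0 and
    ∂L/∂z' = z' / sqrt(49 + z'^2).
The Euler-Lagrange equation gives
    d/dθ( z' / sqrt(49 + z'^2) ) = 0,
so z' is constant. Integrating once:
    z(θ) = a θ + b,
a helix on the cylinder (a straight line when the cylinder is unrolled). The constants a, b are determined by the endpoint conditions.
With endpoint conditions z(0) = 4 and z(2π) = 9: from z(0) = b we get b = 4, and a·2π + 4 = 9 gives a = 5/(2π), so
    z(θ) = (5/(2π)) θ + 4.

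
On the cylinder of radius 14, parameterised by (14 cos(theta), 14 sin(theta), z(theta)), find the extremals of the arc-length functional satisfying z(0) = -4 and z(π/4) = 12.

Parameterise the cylinder of radius R = 14 as
    r(θ) = (14 cos θ, 14 sin θ, z(θ)).
The arc-length element is
    ds = sqrt(196 + (dz/dθ)^2) dθ,
so the Lagrangian is L = sqrt(196 + z'^2).
L depends on z' only, not on z or θ, so ∂L/∂z = 0 and
    ∂L/∂z' = z' / sqrt(196 + z'^2).
The Euler-Lagrange equation gives
    d/dθ( z' / sqrt(196 + z'^2) ) = 0,
so z' is constant. Integrating once:
    z(θ) = a θ + b,
a helix on the cylinder (a straight line when the cylinder is unrolled). The constants a, b are determined by the endpoint conditions.
With endpoint conditions z(0) = -4 and z(π/4) = 12: from z(0) = b we get b = -4, and a·π/4 + -4 = 12 gives a = 64/π, so
    z(θ) = (64/π) θ − 4.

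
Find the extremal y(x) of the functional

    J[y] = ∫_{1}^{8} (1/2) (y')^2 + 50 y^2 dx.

The Lagrangian is L = (1/2) (y')^2 + 50 y^2.
Compute ∂L/∂y = 100y, ∂L/∂y' = y'.
The Euler-Lagrange equation d/dx(∂L/∂y') − ∂L/∂y = 0 reduces to
    y'' − 100 y = 0.
Its general solution is
    y(x) = A e^(10x) + B e^(−10x),
with A, B fixed by the endpoint conditions.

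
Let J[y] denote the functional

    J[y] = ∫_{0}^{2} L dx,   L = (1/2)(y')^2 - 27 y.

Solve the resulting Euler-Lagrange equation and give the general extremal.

The Lagrangian is L = (1/2)(y')^2 - 27 y.
∂L/∂y = -27.
∂L/∂y' = y'.
The Euler-Lagrange equation d/dx(∂L/∂y') − ∂L/∂y = 0 becomes:
    y'' + 27 = 0
General solution: y(x) = -(27/2) x^2 + A x + B, where A and B are arbitrary constants fixed by the endpoint conditions.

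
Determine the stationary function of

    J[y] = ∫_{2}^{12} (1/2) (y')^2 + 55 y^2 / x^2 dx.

The Lagrangian is L = (1/2) (y')^2 + 55 y^2 / x^2.
Compute ∂L/∂y = 110y/x^2, ∂L/∂y' = y'.
The Euler-Lagrange equation d/dx(∂L/∂y') − ∂L/∂y = 0 reduces to
    y'' − 110/x^2 · y = 0  (x > 0).
Its general solution is
    y(x) = A x^11 + B x^(-10),
with A, B fixed by the endpoint conditions.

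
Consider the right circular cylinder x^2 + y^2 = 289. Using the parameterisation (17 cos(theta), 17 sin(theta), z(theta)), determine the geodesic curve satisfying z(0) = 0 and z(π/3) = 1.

Parameterise the cylinder of radius R = 17 as
    r(θ) = (17 cos θ, 17 sin θ, z(θ)).
The arc-length element is
    ds = sqrt(289 + (dz/dθ)^2) dθ,
so the Lagrangian is L = sqrt(289 + z'^2).
L depends on z' only, not on z or θ, so ∂L/∂z = 0 and
    ∂L/∂z' = z' / sqrt(289 + z'^2).
The Euler-Lagrange equation gives
    d/dθ( z' / sqrt(289 + z'^2) ) = 0,
so z' is constant. Integrating once:
    z(θ) = a θ + b,
a helix on the cylinder (a straight line when the cylinder is unrolled). The constants a, b are determined by the endpoint conditions.
With endpoint conditions z(0) = 0 and z(π/3) = 1: from z(0) = b we get b = 0, and a·π/3 + 0 = 1 gives a = 3/π, so
    z(θ) = (3/π) θ.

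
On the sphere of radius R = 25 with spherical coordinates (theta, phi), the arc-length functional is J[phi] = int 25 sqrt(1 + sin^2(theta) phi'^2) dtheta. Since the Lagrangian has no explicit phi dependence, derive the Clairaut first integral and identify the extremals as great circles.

On the sphere of radius R = 25 with spherical coordinates (θ, φ), the induced metric is
    ds^2 = 625(dθ^2 + sin^2(θ) dφ^2).
Parameterise by θ; the arc-length functional is
    J[φ] = ∫ 25 sqrt(1 + sin^2(θ) (dφ/dθ)^2) dθ,
so L = 25 sqrt(1 + sin^2(θ) φ'^2). Compute
    ∂L/∂φ = 0  (L has no explicit φ dependence),
    ∂L/∂φ' = 25 sin^2(θ) φ' / sqrt(1 + sin^2(θ) φ'^2).
Since ∂L/∂φ = 0, the Euler-Lagrange equation
    d/dθ(∂L/∂φ') − ∂L/∂φ = 0
reduces to d/dθ(∂L/∂φ') = 0, i.e. the momentum conjugate to φ is conserved:
    25 sin^2(θ) φ' / sqrt(1 + sin^2(θ) φ'^2) = C.
The overall factor of 25 is constant, so dividing through gives Clairaut's relation sin^2(θ) φ' / sqrt(1 + sin^2(θ) φ'^2) = C' (with C' = C/25). Solving for φ' and integrating gives the great-circle family
    cot(θ) = A cos(φ − φ_0),
i.e. the intersection of the sphere with a plane through the origin. The two constants A and φ_0 (equivalently C and one phase) are fixed by the two endpoint conditions.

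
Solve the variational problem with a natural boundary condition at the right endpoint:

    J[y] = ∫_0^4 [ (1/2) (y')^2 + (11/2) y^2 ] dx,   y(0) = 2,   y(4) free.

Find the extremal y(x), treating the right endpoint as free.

The Lagrangian L = (1/2) (y')^2 + (11/2) y^2 gives
    ∂L/∂y = 11 y,   ∂L/∂y' = y'.
Euler-Lagrange: y'' − 11 y = 0.
With k = sqrt(11), the general solution is
    y(x) = A cosh(sqrt(11) x) + B sinh(sqrt(11) x).
Fixed left endpoint y(0) = 2 ⇒ A = 2.
The right endpoint x = 4 is free, so the natural (transversality) condition is ∂L/∂y' |_{x=4} = 0, i.e. y'(4) = 0.
Compute y'(x) = A k sinh(k x) + B k cosh(k x), so
    y'(4) = A k sinh(k·4) + B k cosh(k·4) = 0
    ⇒ B = −A tanh(k·4) = − 2 tanh(sqrt(11)·4).
Therefore the extremal is
    y(x) = 2 cosh(sqrt(11) x) − 2 tanh(sqrt(11)·4) sinh(sqrt(11) x).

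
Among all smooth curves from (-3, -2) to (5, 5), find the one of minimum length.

Arc-length functional: J[y] = ∫ sqrt(1 + (y')^2) dx.
Lagrangian L = sqrt(1 + (y')^2) has no explicit y dependence, so ∂L/∂y = 0 and the Euler-Lagrange equation gives
    d/dx( y' / sqrt(1 + (y')^2) ) = 0  ⇒  y' / sqrt(1 + (y')^2) = const.
Hence y' is constant, so y(x) is affine.
Fitting the endpoints (-3, -2) and (5, 5):
    slope m = (5 − (-2)) / (5 − (-3)) = 7/8,
    intercept c = (-2) − m·(-3) = 5/8.
Extremal: y(x) = (7/8) x + 5/8.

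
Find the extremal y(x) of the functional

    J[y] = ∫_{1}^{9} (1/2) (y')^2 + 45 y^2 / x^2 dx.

The Lagrangian is L = (1/2) (y')^2 + 45 y^2 / x^2.
Compute ∂L/∂y = 90y/x^2, ∂L/∂y' = y'.
The Euler-Lagrange equation d/dx(∂L/∂y') − ∂L/∂y = 0 reduces to
    y'' − 90/x^2 · y = 0  (x > 0).
Its general solution is
    y(x) = A x^10 + B x^(-9),
with A, B fixed by the endpoint conditions.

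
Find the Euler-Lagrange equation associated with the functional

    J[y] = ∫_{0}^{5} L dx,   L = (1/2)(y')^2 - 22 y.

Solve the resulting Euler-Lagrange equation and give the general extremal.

The Lagrangian is L = (1/2)(y')^2 - 22 y.
∂L/∂y = -22.
∂L/∂y' = y'.
The Euler-Lagrange equation d/dx(∂L/∂y') − ∂L/∂y = 0 becomes:
    y'' + 22 = 0
General solution: y(x) = -11 x^2 + A x + B, where A and B are arbitrary constants fixed by the endpoint conditions.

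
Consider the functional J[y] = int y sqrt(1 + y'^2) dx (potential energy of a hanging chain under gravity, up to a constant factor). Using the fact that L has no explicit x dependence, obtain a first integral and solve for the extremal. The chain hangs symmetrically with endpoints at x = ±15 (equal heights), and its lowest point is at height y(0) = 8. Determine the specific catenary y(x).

The Lagrangian L(y, y') = y sqrt(1 + y'^2) has no explicit x dependence, so the Beltrami identity applies:
    L − y' ∂L/∂y' = C.
Compute ∂L/∂y' = y · y' / sqrt(1 + y'^2). Then
    L − y' ∂L/∂y'
    = y sqrt(1 + y'^2) − y · y'^2 / sqrt(1 + y'^2)
    = y (1 + y'^2 − y'^2) / sqrt(1 + y'^2)
    = y / sqrt(1 + y'^2) = C.
Squaring gives y^2 = C^2 (1 + y'^2), i.e.
    y'^2 = y^2 / C^2 − 1.
Separating variables,
    dy / sqrt(y^2 − C^2) = dx / C,
and integrating gives arccosh(y / C) = (x − a)/C, so
    y(x) = C cosh((x − a)/C),
the catenary. The constants C and a are fixed by the two endpoint conditions (and, for the hanging-chain problem, the length constraint selects C).
Now fit the given data. The endpoints x = ±15 are symmetric at equal height, so the catenary is even about its minimum: a = 0 and y(x) = C cosh(x/C). The lowest point is y(0) = C cosh(0) = C, and we are told y(0) = 8, so C = 8. Therefore
    y(x) = 8 cosh(x/8),
and at the endpoints
    y(±15) = 8 cosh(15/8).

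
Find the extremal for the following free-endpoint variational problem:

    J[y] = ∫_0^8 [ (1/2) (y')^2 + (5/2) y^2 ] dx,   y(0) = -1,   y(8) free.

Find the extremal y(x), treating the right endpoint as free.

The Lagrangian L = (1/2) (y')^2 + (5/2) y^2 gives
    ∂L/∂y = 5 y,   ∂L/∂y' = y'.
Euler-Lagrange: y'' − 5 y = 0.
With k = sqrt(5), the general solution is
    y(x) = A cosh(sqrt(5) x) + B sinh(sqrt(5) x).
Fixed left endpoint y(0) = -1 ⇒ A = -1.
The right endpoint x = 8 is free, so the natural (transversality) condition is ∂L/∂y' |_{x=8} = 0, i.e. y'(8) = 0.
Compute y'(x) = A k sinh(k x) + B k cosh(k x), so
    y'(8) = A k sinh(k·8) + B k cosh(k·8) = 0
    ⇒ B = −A tanh(k·8) = tanh(sqrt(5)·8).
Therefore the extremal is
    y(x) = −cosh(sqrt(5) x) + tanh(sqrt(5)·8) sinh(sqrt(5) x).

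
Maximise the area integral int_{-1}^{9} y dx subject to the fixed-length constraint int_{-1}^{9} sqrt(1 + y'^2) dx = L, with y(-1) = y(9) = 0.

Set up the augmented Lagrangian using a multiplier λ for the length constraint:
    F(y, y') = y − λ sqrt(1 + y'^2).
F has no explicit x dependence, so the Beltrami identity yields a first integral
    F − y' ∂F/∂y' = C.
Compute ∂F/∂y' = −λ y' / sqrt(1 + y'^2). Then
    y − λ sqrt(1 + y'^2) + λ y'^2 / sqrt(1 + y'^2) = C
    ⇒  y − λ / sqrt(1 + y'^2) = C.
Solving for y' and integrating gives
    (x − a)^2 + (y − b)^2 = λ^2,
a circular arc of radius λ. The constants a, b are determined by the endpoint conditions y(-1) = y(9) = 0, and λ is fixed implicitly by the length constraint
    ∫_{-1}^{9} sqrt(1 + y'^2) dx = L.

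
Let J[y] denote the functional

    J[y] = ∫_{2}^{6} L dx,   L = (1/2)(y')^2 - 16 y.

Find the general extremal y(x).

The Lagrangian is L = (1/2)(y')^2 - 16 y.
∂L/∂y = -16.
∂L/∂y' = y'.
The Euler-Lagrange equation d/dx(∂L/∂y') − ∂L/∂y = 0 becomes:
    y'' + 16 = 0
General solution: y(x) = -8 x^2 + A x + B, where A and B are arbitrary constants fixed by the endpoint conditions.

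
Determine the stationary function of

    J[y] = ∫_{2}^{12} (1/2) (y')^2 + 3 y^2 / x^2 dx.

The Lagrangian is L = (1/2) (y')^2 + 3 y^2 / x^2.
Compute ∂L/∂y = 6y/x^2, ∂L/∂y' = y'.
The Euler-Lagrange equation d/dx(∂L/∂y') − ∂L/∂y = 0 reduces to
    y'' − 6/x^2 · y = 0  (x > 0).
Its general solution is
    y(x) = A x^3 + B x^(-2),
with A, B fixed by the endpoint conditions.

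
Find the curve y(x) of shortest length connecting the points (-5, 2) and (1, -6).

Arc-length functional: J[y] = ∫ sqrt(1 + (y')^2) dx.
Lagrangian L = sqrt(1 + (y')^2) has no explicit y dependence, so ∂L/∂y = 0 and the Euler-Lagrange equation gives
    d/dx( y' / sqrt(1 + (y')^2) ) = 0  ⇒  y' / sqrt(1 + (y')^2) = const.
Hence y' is constant, so y(x) is affine.
Fitting the endpoints (-5, 2) and (1, -6):
    slope m = ((-6) − 2) / (1 − (-5)) = -4/3,
    intercept c = 2 − m·(-5) = -14/3.
Extremal: y(x) = (-4/3) x - 14/3.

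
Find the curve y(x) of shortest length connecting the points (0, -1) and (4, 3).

Arc-length functional: J[y] = ∫ sqrt(1 + (y')^2) dx.
Lagrangian L = sqrt(1 + (y')^2) has no explicit y dependence, so ∂L/∂y = 0 and the Euler-Lagrange equation gives
    d/dx( y' / sqrt(1 + (y')^2) ) = 0  ⇒  y' / sqrt(1 + (y')^2) = const.
Hence y' is constant, so y(x) is affine.
Fitting the endpoints (0, -1) and (4, 3):
    slope m = (3 − (-1)) / (4 − 0) = 1,
    intercept c = (-1) − m·0 = -1.
Extremal: y(x) = x - 1.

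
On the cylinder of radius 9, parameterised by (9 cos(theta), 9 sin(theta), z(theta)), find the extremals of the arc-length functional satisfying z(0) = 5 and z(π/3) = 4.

Parameterise the cylinder of radius R = 9 as
    r(θ) = (9 cos θ, 9 sin θ, z(θ)).
The arc-length element is
    ds = sqrt(81 + (dz/dθ)^2) dθ,
so the Lagrangian is L = sqrt(81 + z'^2).
L depends on z' only, not on z or θ, so ∂L/∂z = 0 and
    ∂L/∂z' = z' / sqrt(81 + z'^2).
The Euler-Lagrange equation gives
    d/dθ( z' / sqrt(81 + z'^2) ) = 0,
so z' is constant. Integrating once:
    z(θ) = a θ + b,
a helix on the cylinder (a straight line when the cylinder is unrolled). The constants a, b are determined by the endpoint conditions.
With endpoint conditions z(0) = 5 and z(π/3) = 4: from z(0) = b we get b = 5, and a·π/3 + 5 = 4 gives a = -3/π, so
    z(θ) = (-3/π) θ + 5.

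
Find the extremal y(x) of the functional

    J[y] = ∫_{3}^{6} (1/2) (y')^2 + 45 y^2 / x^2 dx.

The Lagrangian is L = (1/2) (y')^2 + 45 y^2 / x^2.
Compute ∂L/∂y = 90y/x^2, ∂L/∂y' = y'.
The Euler-Lagrange equation d/dx(∂L/∂y') − ∂L/∂y = 0 reduces to
    y'' − 90/x^2 · y = 0  (x > 0).
Its general solution is
    y(x) = A x^10 + B x^(-9),
with A, B fixed by the endpoint conditions.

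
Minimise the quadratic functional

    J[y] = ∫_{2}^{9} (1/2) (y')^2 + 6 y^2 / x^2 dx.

The Lagrangian is L = (1/2) (y')^2 + 6 y^2 / x^2.
Compute ∂L/∂y = 12y/x^2, ∂L/∂y' = y'.
The Euler-Lagrange equation d/dx(∂L/∂y') − ∂L/∂y = 0 reduces to
    y'' − 12/x^2 · y = 0  (x > 0).
Its general solution is
    y(x) = A x^4 + B x^(-3),
with A, B fixed by the endpoint conditions.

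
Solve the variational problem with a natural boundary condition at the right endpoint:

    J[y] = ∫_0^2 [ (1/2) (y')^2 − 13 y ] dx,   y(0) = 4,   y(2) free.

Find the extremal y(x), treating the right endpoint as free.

The Lagrangian L = (1/2) (y')^2 − 13 y gives
    ∂L/∂y = −13,   ∂L/∂y' = y'.
Euler-Lagrange: d/dx(y') − (−13) = 0, i.e. y'' + 13 = 0, so
    y(x) = −(13/2) x^2 + C1 x + C2.
Fixed left endpoint y(0) = 4 ⇒ C2 = 4.
The right endpoint x = 2 is free, so the natural (transversality) condition is ∂L/∂y' |_{x=2} = 0, i.e. y'(2) = 0.
Compute y'(x) = −13 x + C1, so y'(2) = −26 + C1 = 0 ⇒ C1 = 26.
Therefore the extremal is
    y(x) = −(13/2) x^2 + 26 x + 4.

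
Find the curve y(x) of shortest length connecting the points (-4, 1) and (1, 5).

Arc-length functional: J[y] = ∫ sqrt(1 + (y')^2) dx.
Lagrangian L = sqrt(1 + (y')^2) has no explicit y dependence, so ∂L/∂y = 0 and the Euler-Lagrange equation gives
    d/dx( y' / sqrt(1 + (y')^2) ) = 0  ⇒  y' / sqrt(1 + (y')^2) = const.
Hence y' is constant, so y(x) is affine.
Fitting the endpoints (-4, 1) and (1, 5):
    slope m = (5 − 1) / (1 − (-4)) = 4/5,
    intercept c = 1 − m·(-4) = 21/5.
Extremal: y(x) = (4/5) x + 21/5.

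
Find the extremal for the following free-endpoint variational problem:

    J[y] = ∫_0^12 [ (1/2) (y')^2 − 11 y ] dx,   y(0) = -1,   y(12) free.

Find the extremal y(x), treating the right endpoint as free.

The Lagrangian L = (1/2) (y')^2 − 11 y gives
    ∂L/∂y = −11,   ∂L/∂y' = y'.
Euler-Lagrange: d/dx(y') − (−11) = 0, i.e. y'' + 11 = 0, so
    y(x) = −(11/2) x^2 + C1 x + C2.
Fixed left endpoint y(0) = -1 ⇒ C2 = -1.
The right endpoint x = 12 is free, so the natural (transversality) condition is ∂L/∂y' |_{x=12} = 0, i.e. y'(12) = 0.
Compute y'(x) = −11 x + C1, so y'(12) = −132 + C1 = 0 ⇒ C1 = 132.
Therefore the extremal is
    y(x) = −(11/2) x^2 + 132 x − 1.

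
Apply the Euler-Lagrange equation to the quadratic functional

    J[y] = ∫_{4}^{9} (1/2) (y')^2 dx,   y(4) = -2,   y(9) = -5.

The Lagrangian is L = (1/2) (y')^2.
Compute ∂L/∂y = 0, ∂L/∂y' = y'.
The Euler-Lagrange equation d/dx(∂L/∂y') − ∂L/∂y = 0 reduces to
    y'' = 0.
Its general solution is
    y(x) = A x + B,
with A, B fixed by the endpoint conditions.
Applying the endpoint conditions y(4) = -2 and y(9) = -5: solve A·4 + B = -2 and A·9 + B = -5. Subtracting gives A(9 − 4) = -5 − -2, so A = -3/5, and B = -2 − A·4 = 2/5. Therefore
    y(x) = (-3/5) x + 2/5.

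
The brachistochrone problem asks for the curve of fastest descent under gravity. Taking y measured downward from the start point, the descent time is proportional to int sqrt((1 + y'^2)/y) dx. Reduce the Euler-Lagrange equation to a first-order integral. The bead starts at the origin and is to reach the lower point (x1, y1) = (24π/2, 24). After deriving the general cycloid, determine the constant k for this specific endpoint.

The Lagrangian L = sqrt((1 + y'^2) / y) has no explicit x dependence, so the Beltrami identity applies:
    L − y' ∂L/∂y' = C.
Compute ∂L/∂y' = y' / sqrt(y (1 + y'^2)).
Substitute:
    sqrt((1 + y'^2)/y) − y'·y' / sqrt(y (1 + y'^2))
    = (1 + y'^2) / sqrt(y (1 + y'^2)) − y'^2 / sqrt(y (1 + y'^2))
    = 1 / sqrt(y (1 + y'^2)) = C.
Squaring and rearranging gives the first integral
    y (1 + y'^2) = 1/C^2 =: k   (constant).
Solving this first-order ODE by the substitution
    y = (k/2)(1 − cos θ)
yields the cycloid parameterisation
    x(θ) = (k/2)(θ − sin θ),   y(θ) = (k/2)(1 − cos θ).
The constant k is fixed by the endpoint condition.
Now fit the given lower endpoint (x1, y1) = (24π/2, 24). At the bottom of the first arch (θ = π), the parametric equations give
    y(π) = (k/2)(1 − cos π) = k,
    x(π) = (k/2)(π − sin π) = kπ/2.
Matching y(π) = 24 gives k = 24, consistent with x(π) = 24π/2. Therefore the specific cycloid is
    x(θ) = (24/2)(θ − sin θ),   y(θ) = (24/2)(1 − cos θ).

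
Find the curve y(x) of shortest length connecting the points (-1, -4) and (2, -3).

Arc-length functional: J[y] = ∫ sqrt(1 + (y')^2) dx.
Lagrangian L = sqrt(1 + (y')^2) has no explicit y dependence, so ∂L/∂y = 0 and the Euler-Lagrange equation gives
    d/dx( y' / sqrt(1 + (y')^2) ) = 0  ⇒  y' / sqrt(1 + (y')^2) = const.
Hence y' is constant, so y(x) is affine.
Fitting the endpoints (-1, -4) and (2, -3):
    slope m = ((-3) − (-4)) / (2 − (-1)) = 1/3,
    intercept c = (-4) − m·(-1) = -11/3.
Extremal: y(x) = (1/3) x - 11/3.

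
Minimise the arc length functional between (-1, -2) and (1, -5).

Arc-length functional: J[y] = ∫ sqrt(1 + (y')^2) dx.
Lagrangian L = sqrt(1 + (y')^2) has no explicit y dependence, so ∂L/∂y = 0 and the Euler-Lagrange equation gives
    d/dx( y' / sqrt(1 + (y')^2) ) = 0  ⇒  y' / sqrt(1 + (y')^2) = const.
Hence y' is constant, so y(x) is affine.
Fitting the endpoints (-1, -2) and (1, -5):
    slope m = ((-5) − (-2)) / (1 − (-1)) = -3/2,
    intercept c = (-2) − m·(-1) = -7/2.
Extremal: y(x) = (-3/2) x - 7/2.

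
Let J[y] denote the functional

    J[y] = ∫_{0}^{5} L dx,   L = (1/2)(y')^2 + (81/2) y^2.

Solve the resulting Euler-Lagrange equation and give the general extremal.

The Lagrangian is L = (1/2)(y')^2 + (81/2) y^2.
∂L/∂y = 81y.
∂L/∂y' = y'.
The Euler-Lagrange equation d/dx(∂L/∂y') − ∂L/∂y = 0 becomes:
    y'' - 81 y = 0
General solution: y(x) = A e^(9x) + B e^(-9x), where A and B are arbitrary constants fixed by the endpoint conditions.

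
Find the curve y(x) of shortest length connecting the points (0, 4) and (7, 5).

Arc-length functional: J[y] = ∫ sqrt(1 + (y')^2) dx.
Lagrangian L = sqrt(1 + (y')^2) has no explicit y dependence, so ∂L/∂y = 0 and the Euler-Lagrange equation gives
    d/dx( y' / sqrt(1 + (y')^2) ) = 0  ⇒  y' / sqrt(1 + (y')^2) = const.
Hence y' is constant, so y(x) is affine.
Fitting the endpoints (0, 4) and (7, 5):
    slope m = (5 − 4) / (7 − 0) = 1/7,
    intercept c = 4 − m·0 = 4.
Extremal: y(x) = (1/7) x + 4.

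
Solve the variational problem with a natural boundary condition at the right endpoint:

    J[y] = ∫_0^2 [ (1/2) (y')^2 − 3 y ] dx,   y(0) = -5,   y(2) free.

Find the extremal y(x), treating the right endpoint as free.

The Lagrangian L = (1/2) (y')^2 − 3 y gives
    ∂L/∂y = −3,   ∂L/∂y' = y'.
Euler-Lagrange: d/dx(y') − (−3) = 0, i.e. y'' + 3 = 0, so
    y(x) = −(3/2) x^2 + C1 x + C2.
Fixed left endpoint y(0) = -5 ⇒ C2 = -5.
The right endpoint x = 2 is free, so the natural (transversality) condition is ∂L/∂y' |_{x=2} = 0, i.e. y'(2) = 0.
Compute y'(x) = −3 x + C1, so y'(2) = −6 + C1 = 0 ⇒ C1 = 6.
Therefore the extremal is
    y(x) = −(3/2) x^2 + 6 x − 5.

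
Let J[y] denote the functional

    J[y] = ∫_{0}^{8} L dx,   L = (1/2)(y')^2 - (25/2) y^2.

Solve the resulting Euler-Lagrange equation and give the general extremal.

The Lagrangian is L = (1/2)(y')^2 - (25/2) y^2.
∂L/∂y = -25y.
∂L/∂y' = y'.
The Euler-Lagrange equation d/dx(∂L/∂y') − ∂L/∂y = 0 becomes:
    y'' + 25 y = 0
General solution: y(x) = A sin(5x) + B cos(5x), where A and B are arbitrary constants fixed by the endpoint conditions.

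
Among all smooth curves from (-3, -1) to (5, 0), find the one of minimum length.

Arc-length functional: J[y] = ∫ sqrt(1 + (y')^2) dx.
Lagrangian L = sqrt(1 + (y')^2) has no explicit y dependence, so ∂L/∂y = 0 and the Euler-Lagrange equation gives
    d/dx( y' / sqrt(1 + (y')^2) ) = 0  ⇒  y' / sqrt(1 + (y')^2) = const.
Hence y' is constant, so y(x) is affine.
Fitting the endpoints (-3, -1) and (5, 0):
    slope m = (0 − (-1)) / (5 − (-3)) = 1/8,
    intercept c = (-1) − m·(-3) = -5/8.
Extremal: y(x) = (1/8) x - 5/8.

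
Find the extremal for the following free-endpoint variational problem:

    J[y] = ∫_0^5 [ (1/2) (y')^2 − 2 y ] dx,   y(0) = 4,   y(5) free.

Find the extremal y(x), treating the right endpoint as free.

The Lagrangian L = (1/2) (y')^2 − 2 y gives
    ∂L/∂y = −2,   ∂L/∂y' = y'.
Euler-Lagrange: d/dx(y') − (−2) = 0, i.e. y'' + 2 = 0, so
    y(x) = −(2/2) x^2 + C1 x + C2.
Fixed left endpoint y(0) = 4 ⇒ C2 = 4.
The right endpoint x = 5 is free, so the natural (transversality) condition is ∂L/∂y' |_{x=5} = 0, i.e. y'(5) = 0.
Compute y'(x) = −2 x + C1, so y'(5) = −10 + C1 = 0 ⇒ C1 = 10.
Therefore the extremal is
    y(x) = −x^2 + 10 x + 4.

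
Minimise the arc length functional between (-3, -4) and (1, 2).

Arc-length functional: J[y] = ∫ sqrt(1 + (y')^2) dx.
Lagrangian L = sqrt(1 + (y')^2) has no explicit y dependence, so ∂L/∂y = 0 and the Euler-Lagrange equation gives
    d/dx( y' / sqrt(1 + (y')^2) ) = 0  ⇒  y' / sqrt(1 + (y')^2) = const.
Hence y' is constant, so y(x) is affine.
Fitting the endpoints (-3, -4) and (1, 2):
    slope m = (2 − (-4)) / (1 − (-3)) = 3/2,
    intercept c = (-4) − m·(-3) = 1/2.
Extremal: y(x) = (3/2) x + 1/2.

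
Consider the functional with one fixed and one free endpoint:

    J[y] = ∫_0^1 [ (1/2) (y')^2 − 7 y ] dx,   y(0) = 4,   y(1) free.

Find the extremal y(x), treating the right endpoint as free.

The Lagrangian L = (1/2) (y')^2 − 7 y gives
    ∂L/∂y = −7,   ∂L/∂y' = y'.
Euler-Lagrange: d/dx(y') − (−7) = 0, i.e. y'' + 7 = 0, so
    y(x) = −(7/2) x^2 + C1 x + C2.
Fixed left endpoint y(0) = 4 ⇒ C2 = 4.
The right endpoint x = 1 is free, so the natural (transversality) condition is ∂L/∂y' |_{x=1} = 0, i.e. y'(1) = 0.
Compute y'(x) = −7 x + C1, so y'(1) = −7 + C1 = 0 ⇒ C1 = 7.
Therefore the extremal is
    y(x) = −(7/2) x^2 + 7 x + 4.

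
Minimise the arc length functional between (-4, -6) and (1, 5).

Arc-length functional: J[y] = ∫ sqrt(1 + (y')^2) dx.
Lagrangian L = sqrt(1 + (y')^2) has no explicit y dependence, so ∂L/∂y = 0 and the Euler-Lagrange equation gives
    d/dx( y' / sqrt(1 + (y')^2) ) = 0  ⇒  y' / sqrt(1 + (y')^2) = const.
Hence y' is constant, so y(x) is affine.
Fitting the endpoints (-4, -6) and (1, 5):
    slope m = (5 − (-6)) / (1 − (-4)) = 11/5,
    intercept c = (-6) − m·(-4) = 14/5.
Extremal: y(x) = (11/5) x + 14/5.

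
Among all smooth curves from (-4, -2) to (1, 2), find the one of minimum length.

Arc-length functional: J[y] = ∫ sqrt(1 + (y')^2) dx.
Lagrangian L = sqrt(1 + (y')^2) has no explicit y dependence, so ∂L/∂y = 0 and the Euler-Lagrange equation gives
    d/dx( y' / sqrt(1 + (y')^2) ) = 0  ⇒  y' / sqrt(1 + (y')^2) = const.
Hence y' is constant, so y(x) is affine.
Fitting the endpoints (-4, -2) and (1, 2):
    slope m = (2 − (-2)) / (1 − (-4)) = 4/5,
    intercept c = (-2) − m·(-4) = 6/5.
Extremal: y(x) = (4/5) x + 6/5.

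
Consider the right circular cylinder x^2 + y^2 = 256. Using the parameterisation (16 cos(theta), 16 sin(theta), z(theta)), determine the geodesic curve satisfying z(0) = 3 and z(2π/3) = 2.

Parameterise the cylinder of radius R = 16 as
    r(θ) = (16 cos θ, 16 sin θ, z(θ)).
The arc-length element is
    ds = sqrt(256 + (dz/dθ)^2) dθ,
so the Lagrangian is L = sqrt(256 + z'^2).
L depends on z' only, not on z or θ, so ∂L/∂z = 0 and
    ∂L/∂z' = z' / sqrt(256 + z'^2).
The Euler-Lagrange equation gives
    d/dθ( z' / sqrt(256 + z'^2) ) = 0,
so z' is constant. Integrating once:
    z(θ) = a θ + b,
a helix on the cylinder (a straight line when the cylinder is unrolled). The constants a, b are determined by the endpoint conditions.
With endpoint conditions z(0) = 3 and z(2π/3) = 2: from z(0) = b we get b = 3, and a·2π/3 + 3 = 2 gives a = -3/(2π), so
    z(θ) = (-3/(2π)) θ + 3.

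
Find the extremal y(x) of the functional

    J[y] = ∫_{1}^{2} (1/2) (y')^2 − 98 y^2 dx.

The Lagrangian is L = (1/2) (y')^2 − 98 y^2.
Compute ∂L/∂y = -196y, ∂L/∂y' = y'.
The Euler-Lagrange equation d/dx(∂L/∂y') − ∂L/∂y = 0 reduces to
    y'' + 196 y = 0.
Its general solution is
    y(x) = A sin(14x) + B cos(14x),
with A, B fixed by the endpoint conditions.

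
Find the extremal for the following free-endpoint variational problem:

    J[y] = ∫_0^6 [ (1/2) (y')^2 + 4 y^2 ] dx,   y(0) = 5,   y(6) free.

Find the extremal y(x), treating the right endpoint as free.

The Lagrangian L = (1/2) (y')^2 + 4 y^2 gives
    ∂L/∂y = 8 y,   ∂L/∂y' = y'.
Euler-Lagrange: y'' − 8 y = 0.
With k = sqrt(8), the general solution is
    y(x) = A cosh(sqrt(8) x) + B sinh(sqrt(8) x).
Fixed left endpoint y(0) = 5 ⇒ A = 5.
The right endpoint x = 6 is free, so the natural (transversality) condition is ∂L/∂y' |_{x=6} = 0, i.e. y'(6) = 0.
Compute y'(x) = A k sinh(k x) + B k cosh(k x), so
    y'(6) = A k sinh(k·6) + B k cosh(k·6) = 0
    ⇒ B = −A tanh(k·6) = − 5 tanh(sqrt(8)·6).
Therefore the extremal is
    y(x) = 5 cosh(sqrt(8) x) − 5 tanh(sqrt(8)·6) sinh(sqrt(8) x).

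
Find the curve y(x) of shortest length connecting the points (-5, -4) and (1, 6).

Arc-length functional: J[y] = ∫ sqrt(1 + (y')^2) dx.
Lagrangian L = sqrt(1 + (y')^2) has no explicit y dependence, so ∂L/∂y = 0 and the Euler-Lagrange equation gives
    d/dx( y' / sqrt(1 + (y')^2) ) = 0  ⇒  y' / sqrt(1 + (y')^2) = const.
Hence y' is constant, so y(x) is affine.
Fitting the endpoints (-5, -4) and (1, 6):
    slope m = (6 − (-4)) / (1 − (-5)) = 5/3,
    intercept c = (-4) − m·(-5) = 13/3.
Extremal: y(x) = (5/3) x + 13/3.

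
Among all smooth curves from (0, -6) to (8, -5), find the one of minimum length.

Arc-length functional: J[y] = ∫ sqrt(1 + (y')^2) dx.
Lagrangian L = sqrt(1 + (y')^2) has no explicit y dependence, so ∂L/∂y = 0 and the Euler-Lagrange equation gives
    d/dx( y' / sqrt(1 + (y')^2) ) = 0  ⇒  y' / sqrt(1 + (y')^2) = const.
Hence y' is constant, so y(x) is affine.
Fitting the endpoints (0, -6) and (8, -5):
    slope m = ((-5) − (-6)) / (8 − 0) = 1/8,
    intercept c = (-6) − m·0 = -6.
Extremal: y(x) = (1/8) x - 6.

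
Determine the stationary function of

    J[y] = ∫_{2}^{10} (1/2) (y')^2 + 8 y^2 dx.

The Lagrangian is L = (1/2) (y')^2 + 8 y^2.
Compute ∂L/∂y = 16y, ∂L/∂y' = y'.
The Euler-Lagrange equation d/dx(∂L/∂y') − ∂L/∂y = 0 reduces to
    y'' − 16 y = 0.
Its general solution is
    y(x) = A e^(4x) + B e^(−4x),
with A, B fixed by the endpoint conditions.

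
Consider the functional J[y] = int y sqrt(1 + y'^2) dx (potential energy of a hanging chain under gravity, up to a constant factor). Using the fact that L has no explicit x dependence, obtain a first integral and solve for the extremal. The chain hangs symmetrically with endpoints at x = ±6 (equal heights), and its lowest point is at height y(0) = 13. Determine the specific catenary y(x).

The Lagrangian L(y, y') = y sqrt(1 + y'^2) has no explicit x dependence, so the Beltrami identity applies:
    L − y' ∂L/∂y' = C.
Compute ∂L/∂y' = y · y' / sqrt(1 + y'^2). Then
    L − y' ∂L/∂y'
    = y sqrt(1 + y'^2) − y · y'^2 / sqrt(1 + y'^2)
    = y (1 + y'^2 − y'^2) / sqrt(1 + y'^2)
    = y / sqrt(1 + y'^2) = C.
Squaring gives y^2 = C^2 (1 + y'^2), i.e.
    y'^2 = y^2 / C^2 − 1.
Separating variables,
    dy / sqrt(y^2 − C^2) = dx / C,
and integrating gives arccosh(y / C) = (x − a)/C, so
    y(x) = C cosh((x − a)/C),
the catenary. The constants C and a are fixed by the two endpoint conditions (and, for the hanging-chain problem, the length constraint selects C).
Now fit the given data. The endpoints x = ±6 are symmetric at equal height, so the catenary is even about its minimum: a = 0 and y(x) = C cosh(x/C). The lowest point is y(0) = C cosh(0) = C, and we are told y(0) = 13, so C = 13. Therefore
    y(x) = 13 cosh(x/13),
and at the endpoints
    y(±6) = 13 cosh(6/13).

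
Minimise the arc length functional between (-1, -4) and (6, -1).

Arc-length functional: J[y] = ∫ sqrt(1 + (y')^2) dx.
Lagrangian L = sqrt(1 + (y')^2) has no explicit y dependence, so ∂L/∂y = 0 and the Euler-Lagrange equation gives
    d/dx( y' / sqrt(1 + (y')^2) ) = 0  ⇒  y' / sqrt(1 + (y')^2) = const.
Hence y' is constant, so y(x) is affine.
Fitting the endpoints (-1, -4) and (6, -1):
    slope m = ((-1) − (-4)) / (6 − (-1)) = 3/7,
    intercept c = (-4) − m·(-1) = -25/7.
Extremal: y(x) = (3/7) x - 25/7.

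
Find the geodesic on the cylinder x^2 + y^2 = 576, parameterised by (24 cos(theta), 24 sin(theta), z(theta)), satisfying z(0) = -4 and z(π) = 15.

Parameterise the cylinder of radius R = 24 as
    r(θ) = (24 cos θ, 24 sin θ, z(θ)).
The arc-length element is
    ds = sqrt(576 + (dz/dθ)^2) dθ,
so the Lagrangian is L = sqrt(576 + z'^2).
L depends on z' only, not on z or θ, so ∂L/∂z = 0 and
    ∂L/∂z' = z' / sqrt(576 + z'^2).
The Euler-Lagrange equation gives
    d/dθ( z' / sqrt(576 + z'^2) ) = 0,
so z' is constant. Integrating once:
    z(θ) = a θ + b,
a helix on the cylinder (a straight line when the cylinder is unrolled). The constants a, b are determined by the endpoint conditions.
With endpoint conditions z(0) = -4 and z(π) = 15: from z(0) = b we get b = -4, and a·π + -4 = 15 gives a = 19/π, so
    z(θ) = (19/π) θ − 4.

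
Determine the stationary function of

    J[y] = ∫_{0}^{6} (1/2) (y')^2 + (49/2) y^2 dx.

The Lagrangian is L = (1/2) (y')^2 + (49/2) y^2.
Compute ∂L/∂y = 49y, ∂L/∂y' = y'.
The Euler-Lagrange equation d/dx(∂L/∂y') − ∂L/∂y = 0 reduces to
    y'' − 49 y = 0.
Its general solution is
    y(x) = A e^(7x) + B e^(−7x),
with A, B fixed by the endpoint conditions.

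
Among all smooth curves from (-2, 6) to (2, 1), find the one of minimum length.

Arc-length functional: J[y] = ∫ sqrt(1 + (y')^2) dx.
Lagrangian L = sqrt(1 + (y')^2) has no explicit y dependence, so ∂L/∂y = 0 and the Euler-Lagrange equation gives
    d/dx( y' / sqrt(1 + (y')^2) ) = 0  ⇒  y' / sqrt(1 + (y')^2) = const.
Hence y' is constant, so y(x) is affine.
Fitting the endpoints (-2, 6) and (2, 1):
    slope m = (1 − 6) / (2 − (-2)) = -5/4,
    intercept c = 6 − m·(-2) = 7/2.
Extremal: y(x) = (-5/4) x + 7/2.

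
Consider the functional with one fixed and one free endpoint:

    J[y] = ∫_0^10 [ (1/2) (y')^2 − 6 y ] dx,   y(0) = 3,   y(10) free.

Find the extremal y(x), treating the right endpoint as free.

The Lagrangian L = (1/2) (y')^2 − 6 y gives
    ∂L/∂y = −6,   ∂L/∂y' = y'.
Euler-Lagrange: d/dx(y') − (−6) = 0, i.e. y'' + 6 = 0, so
    y(x) = −(6/2) x^2 + C1 x + C2.
Fixed left endpoint y(0) = 3 ⇒ C2 = 3.
The right endpoint x = 10 is free, so the natural (transversality) condition is ∂L/∂y' |_{x=10} = 0, i.e. y'(10) = 0.
Compute y'(x) = −6 x + C1, so y'(10) = −60 + C1 = 0 ⇒ C1 = 60.
Therefore the extremal is
    y(x) = −3 x^2 + 60 x + 3.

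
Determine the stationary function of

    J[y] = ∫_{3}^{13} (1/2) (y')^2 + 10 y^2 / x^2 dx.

The Lagrangian is L = (1/2) (y')^2 + 10 y^2 / x^2.
Compute ∂L/∂y = 20y/x^2, ∂L/∂y' = y'.
The Euler-Lagrange equation d/dx(∂L/∂y') − ∂L/∂y = 0 reduces to
    y'' − 20/x^2 · y = 0  (x > 0).
Its general solution is
    y(x) = A x^5 + B x^(-4),
with A, B fixed by the endpoint conditions.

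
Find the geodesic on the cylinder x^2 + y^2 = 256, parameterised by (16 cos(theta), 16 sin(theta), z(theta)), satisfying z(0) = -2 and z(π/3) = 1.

Parameterise the cylinder of radius R = 16 as
    r(θ) = (16 cos θ, 16 sin θ, z(θ)).
The arc-length element is
    ds = sqrt(256 + (dz/dθ)^2) dθ,
so the Lagrangian is L = sqrt(256 + z'^2).
L depends on z' only, not on z or θ, so ∂L/∂z = 0 and
    ∂L/∂z' = z' / sqrt(256 + z'^2).
The Euler-Lagrange equation gives
    d/dθ( z' / sqrt(256 + z'^2) ) = 0,
so z' is constant. Integrating once:
    z(θ) = a θ + b,
a helix on the cylinder (a straight line when the cylinder is unrolled). The constants a, b are determined by the endpoint conditions.
With endpoint conditions z(0) = -2 and z(π/3) = 1: from z(0) = b we get b = -2, and a·π/3 + -2 = 1 gives a = 9/π, so
    z(θ) = (9/π) θ − 2.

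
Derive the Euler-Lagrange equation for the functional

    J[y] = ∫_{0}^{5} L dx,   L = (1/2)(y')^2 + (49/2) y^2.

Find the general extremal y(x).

The Lagrangian is L = (1/2)(y')^2 + (49/2) y^2.
∂L/∂y = 49y.
∂L/∂y' = y'.
The Euler-Lagrange equation d/dx(∂L/∂y') − ∂L/∂y = 0 becomes:
    y'' - 49 y = 0
General solution: y(x) = A e^(7x) + B e^(-7x), where A and B are arbitrary constants fixed by the endpoint conditions.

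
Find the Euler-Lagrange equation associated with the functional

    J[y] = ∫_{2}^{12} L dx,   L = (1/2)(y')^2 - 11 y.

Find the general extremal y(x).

The Lagrangian is L = (1/2)(y')^2 - 11 y.
∂L/∂y = -11.
∂L/∂y' = y'.
The Euler-Lagrange equation d/dx(∂L/∂y') − ∂L/∂y = 0 becomes:
    y'' + 11 = 0
General solution: y(x) = -(11/2) x^2 + A x + B, where A and B are arbitrary constants fixed by the endpoint conditions.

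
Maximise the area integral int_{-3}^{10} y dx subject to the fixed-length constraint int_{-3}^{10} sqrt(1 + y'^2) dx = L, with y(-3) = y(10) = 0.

Set up the augmented Lagrangian using a multiplier λ for the length constraint:
    F(y, y') = y − λ sqrt(1 + y'^2).
F has no explicit x dependence, so the Beltrami identity yields a first integral
    F − y' ∂F/∂y' = C.
Compute ∂F/∂y' = −λ y' / sqrt(1 + y'^2). Then
    y − λ sqrt(1 + y'^2) + λ y'^2 / sqrt(1 + y'^2) = C
    ⇒  y − λ / sqrt(1 + y'^2) = C.
Solving for y' and integrating gives
    (x − a)^2 + (y − b)^2 = λ^2,
a circular arc of radius λ. The constants a, b are determined by the endpoint conditions y(-3) = y(10) = 0, and λ is fixed implicitly by the length constraint
    ∫_{-3}^{10} sqrt(1 + y'^2) dx = L.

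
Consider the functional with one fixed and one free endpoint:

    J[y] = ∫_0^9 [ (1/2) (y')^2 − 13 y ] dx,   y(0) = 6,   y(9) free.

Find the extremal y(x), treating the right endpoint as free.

The Lagrangian L = (1/2) (y')^2 − 13 y gives
    ∂L/∂y = −13,   ∂L/∂y' = y'.
Euler-Lagrange: d/dx(y') − (−13) = 0, i.e. y'' + 13 = 0, so
    y(x) = −(13/2) x^2 + C1 x + C2.
Fixed left endpoint y(0) = 6 ⇒ C2 = 6.
The right endpoint x = 9 is free, so the natural (transversality) condition is ∂L/∂y' |_{x=9} = 0, i.e. y'(9) = 0.
Compute y'(x) = −13 x + C1, so y'(9) = −117 + C1 = 0 ⇒ C1 = 117.
Therefore the extremal is
    y(x) = −(13/2) x^2 + 117 x + 6.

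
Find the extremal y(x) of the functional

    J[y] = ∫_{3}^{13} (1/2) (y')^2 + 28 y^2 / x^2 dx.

The Lagrangian is L = (1/2) (y')^2 + 28 y^2 / x^2.
Compute ∂L/∂y = 56y/x^2, ∂L/∂y' = y'.
The Euler-Lagrange equation d/dx(∂L/∂y') − ∂L/∂y = 0 reduces to
    y'' − 56/x^2 · y = 0  (x > 0).
Its general solution is
    y(x) = A x^8 + B x^(-7),
with A, B fixed by the endpoint conditions.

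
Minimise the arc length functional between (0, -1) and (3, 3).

Arc-length functional: J[y] = ∫ sqrt(1 + (y')^2) dx.
Lagrangian L = sqrt(1 + (y')^2) has no explicit y dependence, so ∂L/∂y = 0 and the Euler-Lagrange equation gives
    d/dx( y' / sqrt(1 + (y')^2) ) = 0  ⇒  y' / sqrt(1 + (y')^2) = const.
Hence y' is constant, so y(x) is affine.
Fitting the endpoints (0, -1) and (3, 3):
    slope m = (3 − (-1)) / (3 − 0) = 4/3,
    intercept c = (-1) − m·0 = -1.
Extremal: y(x) = (4/3) x - 1.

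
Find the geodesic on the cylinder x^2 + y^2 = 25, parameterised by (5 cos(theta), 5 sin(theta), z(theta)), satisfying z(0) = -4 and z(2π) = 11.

Parameterise the cylinder of radius R = 5 as
    r(θ) = (5 cos θ, 5 sin θ, z(θ)).
The arc-length element is
    ds = sqrt(25 + (dz/dθ)^2) dθ,
so the Lagrangian is L = sqrt(25 + z'^2).
L depends on z' only, not on z or θ, so ∂L/∂z = 0 and
    ∂L/∂z' = z' / sqrt(25 + z'^2).
The Euler-Lagrange equation gives
    d/dθ( z' / sqrt(25 + z'^2) ) = 0,
so z' is constant. Integrating once:
    z(θ) = a θ + b,
a helix on the cylinder (a straight line when the cylinder is unrolled). The constants a, b are determined by the endpoint conditions.
With endpoint conditions z(0) = -4 and z(2π) = 11: from z(0) = b we get b = -4, and a·2π + -4 = 11 gives a = 15/(2π), so
    z(θ) = (15/(2π)) θ − 4.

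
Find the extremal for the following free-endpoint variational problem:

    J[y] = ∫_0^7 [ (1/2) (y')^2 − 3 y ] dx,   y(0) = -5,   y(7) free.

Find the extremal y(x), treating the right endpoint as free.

The Lagrangian L = (1/2) (y')^2 − 3 y gives
    ∂L/∂y = −3,   ∂L/∂y' = y'.
Euler-Lagrange: d/dx(y') − (−3) = 0, i.e. y'' + 3 = 0, so
    y(x) = −(3/2) x^2 + C1 x + C2.
Fixed left endpoint y(0) = -5 ⇒ C2 = -5.
The right endpoint x = 7 is free, so the natural (transversality) condition is ∂L/∂y' |_{x=7} = 0, i.e. y'(7) = 0.
Compute y'(x) = −3 x + C1, so y'(7) = −21 + C1 = 0 ⇒ C1 = 21.
Therefore the extremal is
    y(x) = −(3/2) x^2 + 21 x − 5.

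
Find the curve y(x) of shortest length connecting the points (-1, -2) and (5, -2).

Arc-length functional: J[y] = ∫ sqrt(1 + (y')^2) dx.
Lagrangian L = sqrt(1 + (y')^2) has no explicit y dependence, so ∂L/∂y = 0 and the Euler-Lagrange equation gives
    d/dx( y' / sqrt(1 + (y')^2) ) = 0  ⇒  y' / sqrt(1 + (y')^2) = const.
Hence y' is constant, so y(x) is affine.
Fitting the endpoints (-1, -2) and (5, -2):
    slope m = ((-2) − (-2)) / (5 − (-1)) = 0,
    intercept c = (-2) − m·(-1) = -2.
Extremal: y(x) = -2.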